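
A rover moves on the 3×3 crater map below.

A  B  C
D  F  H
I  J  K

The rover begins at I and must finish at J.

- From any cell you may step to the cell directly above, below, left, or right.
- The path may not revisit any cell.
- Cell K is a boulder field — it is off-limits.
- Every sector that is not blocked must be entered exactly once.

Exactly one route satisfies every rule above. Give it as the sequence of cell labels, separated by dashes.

I - D - A - B - C - H - F - J

Need to visit all 8 open cells exactly once, starting at I and ending at J.
Cell C has only two open neighbours (H and B), so the path must pass straight through it: one of those is the cell it's entered from and the other is where it exits.
Route from I: up 2 to A, right 2 to C, down 1 to H, left 1 to F, down 1 to J — 7 moves in all.
Check: all 8 open cells covered.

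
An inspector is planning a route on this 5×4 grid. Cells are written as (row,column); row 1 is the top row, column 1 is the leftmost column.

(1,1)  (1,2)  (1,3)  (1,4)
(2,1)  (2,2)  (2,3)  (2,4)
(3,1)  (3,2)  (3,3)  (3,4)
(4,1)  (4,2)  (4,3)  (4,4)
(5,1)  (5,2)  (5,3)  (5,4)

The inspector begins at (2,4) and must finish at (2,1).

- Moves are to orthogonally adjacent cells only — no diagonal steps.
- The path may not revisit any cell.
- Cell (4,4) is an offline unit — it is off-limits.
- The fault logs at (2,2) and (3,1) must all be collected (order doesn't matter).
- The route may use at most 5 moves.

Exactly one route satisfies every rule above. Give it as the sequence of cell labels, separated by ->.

Any route must reach (2,2) and (3,1) and still end at (2,1) within 5 moves, so the order of the required stops is forced.
Route from (2,4): 2× left (reaching (2,2)), down to (3,2), left to (3,1), up to (2,1) — 5 moves in all.
Check: all required cells visited; 5 ≤ 5 moves.

(2,4) -> (2,3) -> (2,2) -> (3,2) -> (3,1) -> (2,1)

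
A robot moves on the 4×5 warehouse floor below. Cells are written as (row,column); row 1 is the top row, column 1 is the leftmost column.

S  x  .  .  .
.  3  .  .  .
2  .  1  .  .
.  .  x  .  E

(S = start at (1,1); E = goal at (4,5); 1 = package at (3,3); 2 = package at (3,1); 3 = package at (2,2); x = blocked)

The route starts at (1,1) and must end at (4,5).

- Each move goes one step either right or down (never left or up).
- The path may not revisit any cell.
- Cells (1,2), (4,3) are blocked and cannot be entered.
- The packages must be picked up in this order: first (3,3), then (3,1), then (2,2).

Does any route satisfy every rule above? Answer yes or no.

(3,1) lies to the left of (3,3), so going from (3,3) to (3,1) would need a leftward move — but moves only go right/down, so (3,3) cannot be visited before (3,1).

no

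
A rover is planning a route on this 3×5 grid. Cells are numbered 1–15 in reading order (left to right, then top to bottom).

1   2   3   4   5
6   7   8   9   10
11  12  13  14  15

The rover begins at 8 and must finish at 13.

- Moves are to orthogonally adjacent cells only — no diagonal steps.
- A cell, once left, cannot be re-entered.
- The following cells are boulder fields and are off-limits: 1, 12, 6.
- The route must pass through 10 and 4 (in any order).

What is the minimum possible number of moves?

Any route passes through 10 and 4 in some order between 8 and 13. Summing Manhattan distances along each leg and taking the cheapest ordering (8 → 4 → 10 → 13) gives a lower bound of 2 + 2 + 3 = 7 moves.
A route of 7 moves achieves this: 8 → 3 → 4 → 9 → 10 → 15 → 14 → 13.
Since 7 matches the lower bound, it is optimal.

7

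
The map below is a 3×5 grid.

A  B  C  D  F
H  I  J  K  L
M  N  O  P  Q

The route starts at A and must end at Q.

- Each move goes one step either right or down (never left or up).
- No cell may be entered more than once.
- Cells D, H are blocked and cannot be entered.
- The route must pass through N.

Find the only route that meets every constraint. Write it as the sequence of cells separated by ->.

A -> B -> I -> N -> O -> P -> Q

Moves only go right or down, so the column and row indices never decrease.
Route from A: right to B, 2× down (reaching N), 3× right (reaching Q) — 6 moves in all.
Check: all required cells visited.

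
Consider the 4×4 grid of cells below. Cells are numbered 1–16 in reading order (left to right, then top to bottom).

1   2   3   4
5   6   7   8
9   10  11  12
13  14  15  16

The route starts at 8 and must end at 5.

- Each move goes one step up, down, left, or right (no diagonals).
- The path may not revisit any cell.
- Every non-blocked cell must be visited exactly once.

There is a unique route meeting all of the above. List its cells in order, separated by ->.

8 -> 4 -> 3 -> 7 -> 11 -> 12 -> 16 -> 15 -> 14 -> 13 -> 9 -> 10 -> 6 -> 2 -> 1 -> 5

Need to visit all 16 open cells exactly once, starting at 8 and ending at 5.
Route from 8: up 1 to 4, left 1 to 3, down 2 to 11, right 1 to 12, down 1 to 16, left 3 to 13, up 1 to 9, right 1 to 10, up 2 to 2, left 1 to 1, down 1 to 5 — 15 moves in all.
Check: all 16 open cells covered.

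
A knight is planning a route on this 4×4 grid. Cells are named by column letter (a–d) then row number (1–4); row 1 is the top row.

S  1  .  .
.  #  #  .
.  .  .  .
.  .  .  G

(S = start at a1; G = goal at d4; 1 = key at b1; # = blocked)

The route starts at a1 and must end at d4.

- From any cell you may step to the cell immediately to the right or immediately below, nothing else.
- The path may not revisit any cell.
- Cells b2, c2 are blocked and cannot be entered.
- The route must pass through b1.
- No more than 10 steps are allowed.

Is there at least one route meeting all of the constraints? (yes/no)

One route that works: a1 → b1 → c1 → d1 → d2 → d3 → d4.

yes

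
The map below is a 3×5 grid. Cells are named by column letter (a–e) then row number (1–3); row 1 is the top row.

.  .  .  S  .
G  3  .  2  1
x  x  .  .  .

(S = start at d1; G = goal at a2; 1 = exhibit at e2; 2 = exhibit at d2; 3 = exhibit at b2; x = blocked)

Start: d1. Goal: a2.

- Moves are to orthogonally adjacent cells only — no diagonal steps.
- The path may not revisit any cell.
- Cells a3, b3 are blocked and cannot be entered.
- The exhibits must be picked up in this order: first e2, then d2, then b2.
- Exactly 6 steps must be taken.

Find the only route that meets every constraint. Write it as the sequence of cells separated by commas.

The waypoints must appear in the order e2, d2, b2, with no cell reused.
Route from d1: right to e1, down to e2, 4× left (reaching a2) — 6 moves in all.
Check: order respected (1 at step 2, 2 at step 3, 3 at step 5); 6 moves as required.

d1, e1, e2, d2, c2, b2, a2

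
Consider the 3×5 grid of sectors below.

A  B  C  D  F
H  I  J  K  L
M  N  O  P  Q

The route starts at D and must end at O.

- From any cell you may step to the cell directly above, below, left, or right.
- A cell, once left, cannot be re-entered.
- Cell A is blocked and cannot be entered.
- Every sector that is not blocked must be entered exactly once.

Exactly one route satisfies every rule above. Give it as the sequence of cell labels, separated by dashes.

D - F - L - Q - P - K - J - C - B - I - H - M - N - O

Need to visit all 14 open cells exactly once, starting at D and ending at O.
Cell H has only two open neighbours (M and I), so the path must pass straight through it: one of those is the cell it's entered from and the other is where it exits.
Route from D: right to F, 2× down (reaching Q), left to P, up to K, left to J, up to C, left to B, down to I, left to H, down to M, 2× right (reaching O) — 13 moves in all.
Check: all 14 open cells covered.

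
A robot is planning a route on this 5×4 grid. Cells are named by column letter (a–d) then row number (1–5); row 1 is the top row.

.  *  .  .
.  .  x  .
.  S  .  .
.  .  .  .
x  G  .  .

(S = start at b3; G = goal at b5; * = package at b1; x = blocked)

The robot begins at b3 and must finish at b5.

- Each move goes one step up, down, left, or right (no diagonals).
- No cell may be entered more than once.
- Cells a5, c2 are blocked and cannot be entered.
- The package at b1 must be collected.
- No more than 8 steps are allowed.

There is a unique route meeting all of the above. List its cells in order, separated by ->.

b3 -> b2 -> b1 -> a1 -> a2 -> a3 -> a4 -> b4 -> b5

The 8-move cap with required stops at b1 leaves no slack for detours.
Route from b3: up 2 to b1, left 1 to a1, down 3 to a4, right 1 to b4, down 1 to b5 — 8 moves in all.
Check: all required cells visited; 8 ≤ 8 moves.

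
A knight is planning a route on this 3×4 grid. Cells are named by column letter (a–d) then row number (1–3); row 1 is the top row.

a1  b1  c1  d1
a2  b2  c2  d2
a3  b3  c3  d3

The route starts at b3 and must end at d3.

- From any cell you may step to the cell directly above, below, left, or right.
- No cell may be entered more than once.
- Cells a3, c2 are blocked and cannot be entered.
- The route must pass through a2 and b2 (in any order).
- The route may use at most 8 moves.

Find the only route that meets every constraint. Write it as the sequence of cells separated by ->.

b3 -> b2 -> a2 -> a1 -> b1 -> c1 -> d1 -> d2 -> d3

The budget equals the shortest possible length, so every move has to be on a shortest route through the required cells.
Route from b3: up to b2, left to a2, up to a1, 3× right (reaching d1), 2× down (reaching d3) — 8 moves in all.
Check: all required cells visited; 8 ≤ 8 moves.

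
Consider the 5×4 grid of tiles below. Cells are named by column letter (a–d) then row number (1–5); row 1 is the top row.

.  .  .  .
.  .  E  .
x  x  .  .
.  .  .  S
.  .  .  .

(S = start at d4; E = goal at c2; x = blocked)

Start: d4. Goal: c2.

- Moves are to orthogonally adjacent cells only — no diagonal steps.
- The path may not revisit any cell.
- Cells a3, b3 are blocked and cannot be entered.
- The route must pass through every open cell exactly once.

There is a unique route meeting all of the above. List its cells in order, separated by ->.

d4 -> d5 -> c5 -> b5 -> a5 -> a4 -> b4 -> c4 -> c3 -> d3 -> d2 -> d1 -> c1 -> b1 -> a1 -> a2 -> b2 -> c2

Need to visit all 18 open cells exactly once, starting at d4 and ending at c2.
Cell a1 has only two open neighbours (a2 and b1), so the path must pass straight through it: one of those is the cell it's entered from and the other is where it exits.
Route from d4: down 1 to d5, left 3 to a5, up 1 to a4, right 2 to c4, up 1 to c3, right 1 to d3, up 2 to d1, left 3 to a1, down 1 to a2, right 2 to c2 — 17 moves in all.
Check: all 18 open cells covered.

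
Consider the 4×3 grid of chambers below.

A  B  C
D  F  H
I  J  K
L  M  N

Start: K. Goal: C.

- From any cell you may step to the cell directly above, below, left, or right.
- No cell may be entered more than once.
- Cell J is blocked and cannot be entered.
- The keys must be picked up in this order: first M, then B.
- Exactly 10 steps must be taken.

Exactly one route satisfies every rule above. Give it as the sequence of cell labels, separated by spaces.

K N M L I D A B F H C

The waypoints must appear in the order M, B, with no cell reused.
Route from K: down to N, 2× left (reaching L), 3× up (reaching A), right to B, down to F, right to H, up to C — 10 moves in all.
Check: order respected (M at step 2, B at step 7); 10 moves as required.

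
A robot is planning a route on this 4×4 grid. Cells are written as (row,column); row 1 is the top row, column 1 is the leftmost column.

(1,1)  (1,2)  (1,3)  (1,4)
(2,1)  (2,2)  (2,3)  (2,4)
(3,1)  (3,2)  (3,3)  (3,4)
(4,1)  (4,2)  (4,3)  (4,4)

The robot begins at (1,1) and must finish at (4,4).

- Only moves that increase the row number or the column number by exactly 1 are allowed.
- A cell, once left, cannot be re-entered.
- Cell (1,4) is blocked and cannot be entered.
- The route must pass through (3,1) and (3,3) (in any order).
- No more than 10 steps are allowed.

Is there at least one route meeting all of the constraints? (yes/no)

One route that works: (1,1) → (2,1) → (3,1) → (3,2) → (3,3) → (4,3) → (4,4).

yes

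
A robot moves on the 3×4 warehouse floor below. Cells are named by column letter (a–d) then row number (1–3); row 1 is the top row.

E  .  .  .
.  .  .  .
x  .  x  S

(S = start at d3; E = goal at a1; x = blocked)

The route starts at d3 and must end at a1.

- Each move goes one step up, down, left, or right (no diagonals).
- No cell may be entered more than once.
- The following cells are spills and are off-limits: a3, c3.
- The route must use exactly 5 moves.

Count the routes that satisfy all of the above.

Need simple routes of exactly 5 moves from d3 to a1 (Manhattan distance 5, so 0 moves are spent on a detour and 0 undoing it).
Enumerating: d3 d2 d1 c1 b1 a1 | d3 d2 c2 c1 b1 a1 | d3 d2 c2 b2 b1 a1 | d3 d2 c2 b2 a2 a1.
That gives 4 routes.

4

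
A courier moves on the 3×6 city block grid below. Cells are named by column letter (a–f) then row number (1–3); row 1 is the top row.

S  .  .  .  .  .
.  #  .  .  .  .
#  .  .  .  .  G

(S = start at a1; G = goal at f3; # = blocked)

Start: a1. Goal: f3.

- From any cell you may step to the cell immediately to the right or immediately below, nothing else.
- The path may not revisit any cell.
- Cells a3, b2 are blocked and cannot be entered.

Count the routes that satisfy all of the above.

10

A right/down-only route from a1 to f3 makes exactly 2 down-moves and 5 right-moves in some order.
With no other constraints that would be C(7,2) = 21 routes.
Subtract routes through each blocked cell (inclusion–exclusion for overlaps): − through b2: 10 − through a3: 1 → 10.
That gives 10 routes.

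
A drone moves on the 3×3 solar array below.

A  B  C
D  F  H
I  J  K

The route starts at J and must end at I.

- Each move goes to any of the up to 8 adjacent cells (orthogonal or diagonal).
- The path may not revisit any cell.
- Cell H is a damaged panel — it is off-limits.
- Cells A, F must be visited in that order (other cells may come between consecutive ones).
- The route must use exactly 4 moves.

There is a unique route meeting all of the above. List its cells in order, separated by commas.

J, D, A, F, I

The waypoints must appear in the order A, F, with no cell reused.
Route from J: up-left 1 to D, up 1 to A, down-right 1 to F, down-left 1 to I — 4 moves in all.
Check: order respected (A at step 2, F at step 3); 4 moves as required.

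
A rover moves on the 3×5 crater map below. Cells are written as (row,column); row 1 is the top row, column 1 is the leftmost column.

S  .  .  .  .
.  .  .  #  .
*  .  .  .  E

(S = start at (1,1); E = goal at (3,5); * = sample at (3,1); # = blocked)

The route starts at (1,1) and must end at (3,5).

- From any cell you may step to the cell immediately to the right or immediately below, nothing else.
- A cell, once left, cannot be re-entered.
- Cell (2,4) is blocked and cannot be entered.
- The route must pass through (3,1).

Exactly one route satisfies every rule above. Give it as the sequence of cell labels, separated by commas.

(1,1), (2,1), (3,1), (3,2), (3,3), (3,4), (3,5)

Moves only go right or down, so the column and row indices never decrease.
Route from (1,1): 2× down (reaching (3,1)), 4× right (reaching (3,5)) — 6 moves in all.
Check: all required cells visited.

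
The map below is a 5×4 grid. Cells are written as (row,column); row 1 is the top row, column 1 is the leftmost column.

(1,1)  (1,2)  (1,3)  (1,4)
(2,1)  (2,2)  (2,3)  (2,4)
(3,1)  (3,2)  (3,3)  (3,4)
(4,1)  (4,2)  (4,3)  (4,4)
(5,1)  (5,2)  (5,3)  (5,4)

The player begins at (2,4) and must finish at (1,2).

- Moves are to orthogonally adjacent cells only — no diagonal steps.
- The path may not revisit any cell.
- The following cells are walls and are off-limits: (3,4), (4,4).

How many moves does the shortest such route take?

3

The Manhattan distance from (2,4) to (1,2) is |2−1| + |4−2| = 3, so at least 3 moves are needed.
A route of 3 moves achieves this: (2,4) → (1,4) → (1,3) → (1,2).
Since 3 matches the lower bound, it is optimal.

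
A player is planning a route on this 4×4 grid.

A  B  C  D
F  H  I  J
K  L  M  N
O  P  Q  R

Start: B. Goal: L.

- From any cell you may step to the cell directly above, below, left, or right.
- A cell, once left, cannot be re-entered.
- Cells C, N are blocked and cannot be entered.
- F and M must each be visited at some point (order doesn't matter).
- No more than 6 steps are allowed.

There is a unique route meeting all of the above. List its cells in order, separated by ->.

Any route must reach F and M and still end at L within 6 moves, so the order of the required stops is forced.
Route from B: left to A, down to F, 2× right (reaching I), down to M, left to L — 6 moves in all.
Check: all required cells visited; 6 ≤ 6 moves.

B -> A -> F -> H -> I -> M -> L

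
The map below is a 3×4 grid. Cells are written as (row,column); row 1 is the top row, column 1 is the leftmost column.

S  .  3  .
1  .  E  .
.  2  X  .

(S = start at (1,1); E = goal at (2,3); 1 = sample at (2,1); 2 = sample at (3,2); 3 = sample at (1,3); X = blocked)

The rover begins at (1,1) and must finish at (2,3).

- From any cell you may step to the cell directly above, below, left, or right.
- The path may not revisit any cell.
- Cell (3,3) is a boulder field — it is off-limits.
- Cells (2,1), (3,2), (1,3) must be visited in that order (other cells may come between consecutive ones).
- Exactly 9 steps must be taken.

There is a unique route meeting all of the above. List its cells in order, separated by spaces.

(1,1) (2,1) (3,1) (3,2) (2,2) (1,2) (1,3) (1,4) (2,4) (2,3)

The waypoints must appear in the order (2,1), (3,2), (1,3), with no cell reused.
Route from (1,1): 2× down (reaching (3,1)), right to (3,2), 2× up (reaching (1,2)), 2× right (reaching (1,4)), down to (2,4), left to (2,3) — 9 moves in all.
Check: order respected (1 at step 1, 2 at step 3, 3 at step 6); 9 moves as required.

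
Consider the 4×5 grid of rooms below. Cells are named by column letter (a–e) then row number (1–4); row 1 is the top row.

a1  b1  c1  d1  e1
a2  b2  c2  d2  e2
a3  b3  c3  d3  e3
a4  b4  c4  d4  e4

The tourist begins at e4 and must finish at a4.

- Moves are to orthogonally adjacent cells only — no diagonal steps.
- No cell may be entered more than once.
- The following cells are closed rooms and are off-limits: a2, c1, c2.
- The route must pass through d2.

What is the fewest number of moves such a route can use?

Any route passes through d2 somewhere between e4 and a4. Summing Manhattan distances along the two legs (e4 → d2 → a4) gives a lower bound of 3 + 5 = 8 moves.
A route of 8 moves achieves this: e4 → e3 → e2 → d2 → d3 → d4 → c4 → b4 → a4.
Since 8 matches the lower bound, it is optimal.

8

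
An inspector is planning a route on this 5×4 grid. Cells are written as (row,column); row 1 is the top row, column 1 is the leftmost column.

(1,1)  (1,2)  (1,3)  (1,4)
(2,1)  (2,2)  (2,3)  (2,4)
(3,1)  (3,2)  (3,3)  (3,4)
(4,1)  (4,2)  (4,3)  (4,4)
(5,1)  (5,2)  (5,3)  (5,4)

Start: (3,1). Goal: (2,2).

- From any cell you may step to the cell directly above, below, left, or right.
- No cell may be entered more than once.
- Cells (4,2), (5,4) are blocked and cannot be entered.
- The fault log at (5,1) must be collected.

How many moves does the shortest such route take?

8

Any route passes through (5,1) somewhere between (3,1) and (2,2). Summing Manhattan distances along the two legs ((3,1) → (5,1) → (2,2)) gives a lower bound of 2 + 4 = 6 moves.
The shortest route satisfying every rule uses 8 moves: (3,1) → (4,1) → (5,1) → (5,2) → (5,3) → (4,3) → (3,3) → (2,3) → (2,2).
The bound of 6 isn't tight here; checking systematically, no route of length 6 through 7 satisfies every constraint, so 8 is the minimum.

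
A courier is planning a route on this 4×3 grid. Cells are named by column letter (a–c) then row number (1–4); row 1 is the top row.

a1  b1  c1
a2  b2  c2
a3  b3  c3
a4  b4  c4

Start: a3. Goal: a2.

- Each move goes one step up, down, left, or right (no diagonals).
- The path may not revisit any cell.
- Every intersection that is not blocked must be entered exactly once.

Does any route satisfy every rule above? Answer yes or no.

One route that works: a3 → a4 → b4 → c4 → c3 → b3 → b2 → c2 → c1 → b1 → a1 → a2.

yes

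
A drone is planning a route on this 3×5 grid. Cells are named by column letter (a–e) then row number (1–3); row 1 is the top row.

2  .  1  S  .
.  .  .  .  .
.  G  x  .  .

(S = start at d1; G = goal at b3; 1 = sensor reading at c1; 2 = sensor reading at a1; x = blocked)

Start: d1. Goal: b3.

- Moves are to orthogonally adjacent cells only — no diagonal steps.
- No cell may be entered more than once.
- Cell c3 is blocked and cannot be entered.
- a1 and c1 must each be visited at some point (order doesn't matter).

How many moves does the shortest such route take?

6

Any route passes through a1 and c1 in some order between d1 and b3. Summing Manhattan distances along each leg and taking the cheapest ordering (d1 → c1 → a1 → b3) gives a lower bound of 1 + 2 + 3 = 6 moves.
A route of 6 moves achieves this: d1 → c1 → b1 → a1 → a2 → a3 → b3.
Since 6 matches the lower bound, it is optimal.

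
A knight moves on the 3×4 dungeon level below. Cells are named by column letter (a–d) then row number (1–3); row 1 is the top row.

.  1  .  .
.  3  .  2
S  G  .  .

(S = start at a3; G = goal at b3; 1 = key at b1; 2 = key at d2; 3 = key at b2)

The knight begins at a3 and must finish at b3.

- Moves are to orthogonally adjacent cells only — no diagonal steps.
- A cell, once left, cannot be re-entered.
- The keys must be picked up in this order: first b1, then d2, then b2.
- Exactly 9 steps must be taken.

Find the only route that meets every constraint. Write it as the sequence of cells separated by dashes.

The waypoints must appear in the order b1, d2, b2, with no cell reused.
Route from a3: up 2 to a1, right 3 to d1, down 1 to d2, left 2 to b2, down 1 to b3 — 9 moves in all.
Check: order respected (1 at step 3, 2 at step 6, 3 at step 8); 9 moves as required.

a3 - a2 - a1 - b1 - c1 - d1 - d2 - c2 - b2 - b3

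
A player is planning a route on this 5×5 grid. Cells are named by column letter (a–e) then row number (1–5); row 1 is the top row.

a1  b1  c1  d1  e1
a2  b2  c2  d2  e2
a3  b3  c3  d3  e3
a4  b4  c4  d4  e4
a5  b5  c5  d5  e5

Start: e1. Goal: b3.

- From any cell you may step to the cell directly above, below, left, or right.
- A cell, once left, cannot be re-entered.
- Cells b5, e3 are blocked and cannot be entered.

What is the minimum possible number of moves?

5

The Manhattan distance from e1 to b3 is |1−3| + |5−2| = 5, so at least 5 moves are needed.
A route of 5 moves achieves this: e1 → e2 → d2 → d3 → c3 → b3.
Since 5 matches the lower bound, it is optimal.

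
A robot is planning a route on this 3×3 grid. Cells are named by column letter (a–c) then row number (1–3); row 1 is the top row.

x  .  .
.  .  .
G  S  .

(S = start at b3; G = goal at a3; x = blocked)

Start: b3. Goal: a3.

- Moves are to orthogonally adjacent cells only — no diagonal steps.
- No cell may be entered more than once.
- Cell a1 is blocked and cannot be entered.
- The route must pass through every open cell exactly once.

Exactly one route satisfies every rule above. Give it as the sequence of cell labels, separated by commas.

b3, c3, c2, c1, b1, b2, a2, a3

Need to visit all 8 open cells exactly once, starting at b3 and ending at a3.
Route from b3: right 1 to c3, up 2 to c1, left 1 to b1, down 1 to b2, left 1 to a2, down 1 to a3 — 7 moves in all.
Check: all 8 open cells covered.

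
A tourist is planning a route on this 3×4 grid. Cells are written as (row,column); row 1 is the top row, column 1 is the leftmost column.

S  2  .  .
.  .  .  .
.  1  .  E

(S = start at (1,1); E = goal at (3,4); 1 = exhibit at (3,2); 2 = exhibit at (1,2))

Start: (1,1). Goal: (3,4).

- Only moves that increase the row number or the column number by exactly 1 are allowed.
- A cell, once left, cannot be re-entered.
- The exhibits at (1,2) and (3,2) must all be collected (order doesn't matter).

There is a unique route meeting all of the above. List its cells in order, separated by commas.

Moves only go right or down, so the column and row indices never decrease.
Route from (1,1): right to (1,2), 2× down (reaching (3,2)), 2× right (reaching (3,4)) — 5 moves in all.
Check: all required cells visited.

(1,1), (1,2), (2,2), (3,2), (3,3), (3,4)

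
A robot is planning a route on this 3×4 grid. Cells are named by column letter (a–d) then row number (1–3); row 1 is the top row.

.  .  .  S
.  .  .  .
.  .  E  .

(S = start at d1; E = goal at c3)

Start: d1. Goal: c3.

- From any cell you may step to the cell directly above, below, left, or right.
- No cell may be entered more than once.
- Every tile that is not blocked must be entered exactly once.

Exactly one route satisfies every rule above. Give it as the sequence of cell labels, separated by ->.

d1 -> c1 -> b1 -> a1 -> a2 -> a3 -> b3 -> b2 -> c2 -> d2 -> d3 -> c3

Need to visit all 12 open cells exactly once, starting at d1 and ending at c3.
Cell d3 has only two open neighbours (d2 and c3), so the path must pass straight through it: one of those is the cell it's entered from and the other is where it exits.
Route from d1: left 3 to a1, down 2 to a3, right 1 to b3, up 1 to b2, right 2 to d2, down 1 to d3, left 1 to c3 — 11 moves in all.
Check: all 12 open cells covered.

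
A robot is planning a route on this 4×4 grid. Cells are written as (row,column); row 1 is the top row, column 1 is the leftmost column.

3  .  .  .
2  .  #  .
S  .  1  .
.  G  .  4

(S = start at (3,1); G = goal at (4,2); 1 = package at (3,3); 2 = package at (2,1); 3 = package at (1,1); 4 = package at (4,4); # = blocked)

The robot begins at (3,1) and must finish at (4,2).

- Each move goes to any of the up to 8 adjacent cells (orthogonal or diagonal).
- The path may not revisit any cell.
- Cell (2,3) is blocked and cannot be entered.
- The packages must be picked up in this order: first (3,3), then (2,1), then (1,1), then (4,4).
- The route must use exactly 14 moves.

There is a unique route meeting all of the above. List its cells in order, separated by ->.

(3,1) -> (4,1) -> (3,2) -> (3,3) -> (2,2) -> (2,1) -> (1,1) -> (1,2) -> (1,3) -> (1,4) -> (2,4) -> (3,4) -> (4,4) -> (4,3) -> (4,2)

The waypoints must appear in the order (3,3), (2,1), (1,1), (4,4), with no cell reused.
Route from (3,1): down to (4,1), up-right to (3,2), right to (3,3), up-left to (2,2), left to (2,1), up to (1,1), 3× right (reaching (1,4)), 3× down (reaching (4,4)), 2× left (reaching (4,2)) — 14 moves in all.
Check: order respected (1 at step 3, 2 at step 5, 3 at step 6, 4 at step 12); 14 moves as required.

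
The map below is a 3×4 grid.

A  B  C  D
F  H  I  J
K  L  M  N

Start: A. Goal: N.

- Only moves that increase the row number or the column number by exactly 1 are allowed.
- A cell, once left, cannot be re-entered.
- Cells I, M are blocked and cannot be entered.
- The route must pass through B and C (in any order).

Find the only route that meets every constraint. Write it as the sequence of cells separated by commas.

Moves only go right or down, so the column and row indices never decrease.
Route from A: 3× right (reaching D), 2× down (reaching N) — 5 moves in all.
Check: all required cells visited.

A, B, C, D, J, N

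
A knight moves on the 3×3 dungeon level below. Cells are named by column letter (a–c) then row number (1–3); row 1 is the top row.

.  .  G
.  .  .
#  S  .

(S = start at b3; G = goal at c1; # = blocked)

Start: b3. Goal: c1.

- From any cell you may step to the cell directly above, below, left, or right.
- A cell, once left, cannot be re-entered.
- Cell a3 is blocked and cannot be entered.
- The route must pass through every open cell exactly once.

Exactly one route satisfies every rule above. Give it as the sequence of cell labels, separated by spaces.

Need to visit all 8 open cells exactly once, starting at b3 and ending at c1.
Cell c3 has only two open neighbours (c2 and b3), so the path must pass straight through it: one of those is the cell it's entered from and the other is where it exits.
Route from b3: right 1 to c3, up 1 to c2, left 2 to a2, up 1 to a1, right 2 to c1 — 7 moves in all.
Check: all 8 open cells covered.

b3 c3 c2 b2 a2 a1 b1 c1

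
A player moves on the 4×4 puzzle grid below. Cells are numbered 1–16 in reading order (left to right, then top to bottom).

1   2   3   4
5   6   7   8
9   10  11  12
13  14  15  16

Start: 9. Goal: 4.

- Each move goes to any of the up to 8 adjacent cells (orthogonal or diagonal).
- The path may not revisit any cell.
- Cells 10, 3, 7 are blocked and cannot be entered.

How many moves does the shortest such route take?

4

With diagonal moves allowed, the Chebyshev distance max(|Δrow|,|Δcol|) from 9 to 4 is 3, so at least 3 moves are needed.
That bound ignores the blocked cells. Measuring each leg by the fewest moves that actually steer around them (9→4: 4) raises the lower bound to 4.
A route of 4 moves exists: 9 → 6 → 11 → 8 → 4.
Since 4 matches that lower bound, it is optimal.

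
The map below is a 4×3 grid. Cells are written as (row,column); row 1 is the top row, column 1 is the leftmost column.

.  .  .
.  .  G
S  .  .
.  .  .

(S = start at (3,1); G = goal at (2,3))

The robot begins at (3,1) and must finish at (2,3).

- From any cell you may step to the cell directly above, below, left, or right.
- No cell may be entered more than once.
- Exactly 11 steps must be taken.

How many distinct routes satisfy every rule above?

1

Need simple routes of exactly 11 moves from (3,1) to (2,3) (Manhattan distance 3, so 4 moves are spent on a detour and 4 undoing it).
Enumerating: (3,1) (4,1) (4,2) (4,3) (3,3) (3,2) (2,2) (2,1) (1,1) (1,2) (1,3) (2,3).
That gives 1 route.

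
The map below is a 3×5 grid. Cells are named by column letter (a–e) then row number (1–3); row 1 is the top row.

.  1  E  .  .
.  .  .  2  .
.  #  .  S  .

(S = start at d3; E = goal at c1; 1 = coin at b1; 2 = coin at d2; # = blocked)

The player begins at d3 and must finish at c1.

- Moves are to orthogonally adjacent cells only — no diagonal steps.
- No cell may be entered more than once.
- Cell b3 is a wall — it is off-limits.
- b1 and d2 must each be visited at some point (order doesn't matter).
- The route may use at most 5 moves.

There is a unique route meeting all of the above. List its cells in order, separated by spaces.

d3 d2 c2 b2 b1 c1

The 5-move cap with required stops at b1, d2 leaves no slack for detours.
Route from d3: up to d2, 2× left (reaching b2), up to b1, right to c1 — 5 moves in all.
Check: all required cells visited; 5 ≤ 5 moves.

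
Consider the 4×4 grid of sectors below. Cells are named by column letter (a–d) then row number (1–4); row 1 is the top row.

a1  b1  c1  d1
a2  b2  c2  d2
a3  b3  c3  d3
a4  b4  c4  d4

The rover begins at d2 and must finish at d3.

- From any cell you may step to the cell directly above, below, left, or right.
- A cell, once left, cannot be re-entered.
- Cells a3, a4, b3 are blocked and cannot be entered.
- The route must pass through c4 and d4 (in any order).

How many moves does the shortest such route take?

5

Any route passes through c4 and d4 in some order between d2 and d3. Summing Manhattan distances along each leg and taking the cheapest ordering (d2 → c4 → d4 → d3) gives a lower bound of 3 + 1 + 1 = 5 moves.
A route of 5 moves achieves this: d2 → c2 → c3 → c4 → d4 → d3.
Since 5 matches the lower bound, it is optimal.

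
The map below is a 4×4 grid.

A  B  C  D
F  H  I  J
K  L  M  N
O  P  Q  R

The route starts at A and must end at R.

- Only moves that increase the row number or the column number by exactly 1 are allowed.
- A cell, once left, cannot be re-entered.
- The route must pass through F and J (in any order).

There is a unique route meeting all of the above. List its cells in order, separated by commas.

Moves only go right or down, so the column and row indices never decrease.
Route from A: down to F, 3× right (reaching J), 2× down (reaching R) — 6 moves in all.
Check: all required cells visited.

A, F, H, I, J, N, R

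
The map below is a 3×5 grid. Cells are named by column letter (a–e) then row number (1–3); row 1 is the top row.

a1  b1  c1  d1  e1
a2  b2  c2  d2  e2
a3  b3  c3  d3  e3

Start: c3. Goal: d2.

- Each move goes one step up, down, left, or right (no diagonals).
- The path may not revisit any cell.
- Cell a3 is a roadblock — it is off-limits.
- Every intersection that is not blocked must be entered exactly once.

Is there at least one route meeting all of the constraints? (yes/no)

Colour the cells like a checkerboard: each orthogonal step flips colour, so a Hamiltonian route alternates colours. Here there are 7 cells of one colour and 7 of the other, with start on the same colour as the goal — the counts and endpoints can't be arranged into an alternating sequence of length 14, so no Hamiltonian route exists.

no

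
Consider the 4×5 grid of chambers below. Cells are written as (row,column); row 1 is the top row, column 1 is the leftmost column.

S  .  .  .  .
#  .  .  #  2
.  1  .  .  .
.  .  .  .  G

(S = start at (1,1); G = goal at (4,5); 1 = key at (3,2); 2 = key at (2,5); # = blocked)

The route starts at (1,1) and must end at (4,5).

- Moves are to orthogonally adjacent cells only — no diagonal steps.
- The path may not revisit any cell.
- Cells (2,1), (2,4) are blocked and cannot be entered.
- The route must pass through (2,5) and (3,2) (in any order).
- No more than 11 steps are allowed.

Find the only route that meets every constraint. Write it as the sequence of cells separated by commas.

(1,1), (1,2), (2,2), (3,2), (3,3), (2,3), (1,3), (1,4), (1,5), (2,5), (3,5), (4,5)

Any route must reach (2,5) and (3,2) and still end at (4,5) within 11 moves, so the order of the required stops is forced.
Route from (1,1): right to (1,2), 2× down (reaching (3,2)), right to (3,3), 2× up (reaching (1,3)), 2× right (reaching (1,5)), 3× down (reaching (4,5)) — 11 moves in all.
Check: all required cells visited; 11 ≤ 11 moves.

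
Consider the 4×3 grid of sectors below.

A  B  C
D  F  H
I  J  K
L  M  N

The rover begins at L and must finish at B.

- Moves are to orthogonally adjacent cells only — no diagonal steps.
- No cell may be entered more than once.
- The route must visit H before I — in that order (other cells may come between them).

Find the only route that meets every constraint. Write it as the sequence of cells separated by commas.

L, M, N, K, H, F, J, I, D, A, B

The waypoints must appear in the order H, I, with no cell reused.
Route from L: right 2 to N, up 2 to H, left 1 to F, down 1 to J, left 1 to I, up 2 to A, right 1 to B — 10 moves in all.
Check: order respected (H at step 4, I at step 7).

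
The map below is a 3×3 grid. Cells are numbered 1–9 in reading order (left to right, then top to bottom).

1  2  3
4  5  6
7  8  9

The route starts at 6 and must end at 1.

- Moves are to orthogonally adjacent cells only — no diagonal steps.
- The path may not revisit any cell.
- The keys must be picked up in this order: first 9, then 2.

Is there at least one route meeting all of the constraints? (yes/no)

yes

One route that works: 6 → 9 → 8 → 5 → 2 → 1.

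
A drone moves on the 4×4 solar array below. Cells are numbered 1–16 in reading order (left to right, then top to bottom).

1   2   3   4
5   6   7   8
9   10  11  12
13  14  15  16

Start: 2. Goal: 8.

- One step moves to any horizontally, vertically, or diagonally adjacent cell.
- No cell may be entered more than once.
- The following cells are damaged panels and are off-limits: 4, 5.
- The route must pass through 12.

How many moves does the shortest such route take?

Any route passes through 12 somewhere between 2 and 8. Summing Chebyshev distances along the two legs (2 → 12 → 8) gives a lower bound of 2 + 1 = 3 moves.
A route of 3 moves achieves this: 2 → 7 → 12 → 8.
Since 3 matches the lower bound, it is optimal.

3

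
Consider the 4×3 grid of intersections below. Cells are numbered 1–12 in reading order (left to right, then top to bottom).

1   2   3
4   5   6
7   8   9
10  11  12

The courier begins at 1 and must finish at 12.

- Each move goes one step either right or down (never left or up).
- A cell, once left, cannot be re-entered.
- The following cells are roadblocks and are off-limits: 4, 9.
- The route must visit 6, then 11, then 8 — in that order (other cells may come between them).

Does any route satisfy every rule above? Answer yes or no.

no

11 lies to the left of 6, so going from 6 to 11 would need a leftward move — but moves only go right/down, so 6 cannot be visited before 11.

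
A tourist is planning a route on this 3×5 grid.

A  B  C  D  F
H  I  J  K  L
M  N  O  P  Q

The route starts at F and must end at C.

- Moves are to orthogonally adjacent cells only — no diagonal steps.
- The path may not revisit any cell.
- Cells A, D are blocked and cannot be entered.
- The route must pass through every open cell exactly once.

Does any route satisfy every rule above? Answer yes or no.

yes

One route that works: F → L → Q → P → K → J → O → N → M → H → I → B → C.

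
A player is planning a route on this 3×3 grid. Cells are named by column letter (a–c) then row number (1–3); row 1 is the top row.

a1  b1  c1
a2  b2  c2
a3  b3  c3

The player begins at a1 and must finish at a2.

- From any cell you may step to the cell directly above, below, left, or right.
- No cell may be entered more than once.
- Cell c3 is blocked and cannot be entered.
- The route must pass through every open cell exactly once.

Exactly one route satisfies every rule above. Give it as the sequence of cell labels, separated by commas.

a1, b1, c1, c2, b2, b3, a3, a2

Need to visit all 8 open cells exactly once, starting at a1 and ending at a2.
Cell c2 has only two open neighbours (c1 and b2), so the path must pass straight through it: one of those is the cell it's entered from and the other is where it exits.
Route from a1: 2× right (reaching c1), down to c2, left to b2, down to b3, left to a3, up to a2 — 7 moves in all.
Check: all 8 open cells covered.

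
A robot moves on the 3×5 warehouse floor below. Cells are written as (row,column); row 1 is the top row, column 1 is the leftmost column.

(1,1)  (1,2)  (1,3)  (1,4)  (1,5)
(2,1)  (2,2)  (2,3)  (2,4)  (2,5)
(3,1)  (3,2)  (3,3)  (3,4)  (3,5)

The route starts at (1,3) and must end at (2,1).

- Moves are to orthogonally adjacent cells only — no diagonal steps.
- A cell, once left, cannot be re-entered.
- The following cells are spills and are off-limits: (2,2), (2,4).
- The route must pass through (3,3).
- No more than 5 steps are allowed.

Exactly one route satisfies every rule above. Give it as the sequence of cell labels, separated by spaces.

The budget equals the shortest possible length, so every move has to be on a shortest route through the required cells.
Route from (1,3): 2× down (reaching (3,3)), 2× left (reaching (3,1)), up to (2,1) — 5 moves in all.
Check: all required cells visited; 5 ≤ 5 moves.

(1,3) (2,3) (3,3) (3,2) (3,1) (2,1)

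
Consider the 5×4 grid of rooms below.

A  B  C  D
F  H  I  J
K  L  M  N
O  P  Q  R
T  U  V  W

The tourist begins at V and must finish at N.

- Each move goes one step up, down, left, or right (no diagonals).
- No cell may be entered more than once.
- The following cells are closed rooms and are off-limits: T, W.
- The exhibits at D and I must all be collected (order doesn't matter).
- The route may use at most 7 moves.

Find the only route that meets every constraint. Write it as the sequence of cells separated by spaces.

V Q M I C D J N

The 7-move cap with required stops at D, I leaves no slack for detours.
Route from V: 4× up (reaching C), right to D, 2× down (reaching N) — 7 moves in all.
Check: all required cells visited; 7 ≤ 7 moves.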